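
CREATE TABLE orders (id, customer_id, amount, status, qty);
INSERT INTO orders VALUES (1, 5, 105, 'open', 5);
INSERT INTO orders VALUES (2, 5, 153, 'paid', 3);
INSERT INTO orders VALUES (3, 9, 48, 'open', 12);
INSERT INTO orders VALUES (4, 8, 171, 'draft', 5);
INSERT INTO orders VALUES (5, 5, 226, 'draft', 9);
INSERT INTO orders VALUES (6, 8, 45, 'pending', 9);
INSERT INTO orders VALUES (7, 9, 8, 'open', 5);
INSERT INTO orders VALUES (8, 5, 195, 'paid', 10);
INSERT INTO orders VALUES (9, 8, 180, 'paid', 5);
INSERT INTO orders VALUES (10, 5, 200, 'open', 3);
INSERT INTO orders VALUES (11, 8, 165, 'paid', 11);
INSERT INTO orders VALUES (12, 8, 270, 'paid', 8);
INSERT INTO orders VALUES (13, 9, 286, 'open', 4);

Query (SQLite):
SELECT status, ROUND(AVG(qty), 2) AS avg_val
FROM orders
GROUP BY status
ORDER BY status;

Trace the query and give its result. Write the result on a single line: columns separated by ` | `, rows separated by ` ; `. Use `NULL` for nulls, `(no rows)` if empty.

draft | 7 ; open | 5.8 ; paid | 7.4 ; pending | 9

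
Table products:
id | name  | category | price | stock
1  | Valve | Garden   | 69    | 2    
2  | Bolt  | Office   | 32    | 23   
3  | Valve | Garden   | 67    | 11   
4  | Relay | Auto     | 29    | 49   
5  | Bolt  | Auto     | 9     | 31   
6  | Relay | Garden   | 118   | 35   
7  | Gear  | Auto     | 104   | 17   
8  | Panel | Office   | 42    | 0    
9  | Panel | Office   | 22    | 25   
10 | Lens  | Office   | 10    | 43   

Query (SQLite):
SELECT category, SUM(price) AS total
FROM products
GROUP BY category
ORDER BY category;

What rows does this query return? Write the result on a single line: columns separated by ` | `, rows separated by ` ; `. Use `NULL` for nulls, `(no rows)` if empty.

Auto | 142 ; Garden | 254 ; Office | 106

Partition products by category; compute SUM(price) within each group.
  Auto: ids {4, 5, 7} → SUM(price)=142
  Garden: ids {1, 3, 6} → SUM(price)=254
  Office: ids {2, 8, 9, 10} → SUM(price)=106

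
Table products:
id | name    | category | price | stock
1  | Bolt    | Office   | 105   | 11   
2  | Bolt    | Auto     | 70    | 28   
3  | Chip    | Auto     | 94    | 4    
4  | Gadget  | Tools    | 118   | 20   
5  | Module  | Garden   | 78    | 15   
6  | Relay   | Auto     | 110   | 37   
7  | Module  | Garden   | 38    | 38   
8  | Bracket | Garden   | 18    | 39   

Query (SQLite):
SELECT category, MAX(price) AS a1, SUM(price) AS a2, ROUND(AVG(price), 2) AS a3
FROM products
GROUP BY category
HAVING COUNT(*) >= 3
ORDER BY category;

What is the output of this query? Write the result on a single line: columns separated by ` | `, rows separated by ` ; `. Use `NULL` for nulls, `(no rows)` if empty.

Group products by category.
Per group compute: MAX(price), SUM(price), ROUND(AVG(price), 2).
HAVING: drop groups with fewer than 3 rows.
  Auto: ids {2, 3, 6} → MAX(price)=110, SUM(price)=274, ROUND(AVG(price), 2)=91.33
  Garden: ids {5, 7, 8} → MAX(price)=78, SUM(price)=134, ROUND(AVG(price), 2)=44.67
  Office: ids {1} → MAX(price)=105, SUM(price)=105, ROUND(AVG(price), 2)=105
  Tools: ids {4} → MAX(price)=118, SUM(price)=118, ROUND(AVG(price), 2)=118

Auto | 110 | 274 | 91.33 ; Garden | 78 | 134 | 44.67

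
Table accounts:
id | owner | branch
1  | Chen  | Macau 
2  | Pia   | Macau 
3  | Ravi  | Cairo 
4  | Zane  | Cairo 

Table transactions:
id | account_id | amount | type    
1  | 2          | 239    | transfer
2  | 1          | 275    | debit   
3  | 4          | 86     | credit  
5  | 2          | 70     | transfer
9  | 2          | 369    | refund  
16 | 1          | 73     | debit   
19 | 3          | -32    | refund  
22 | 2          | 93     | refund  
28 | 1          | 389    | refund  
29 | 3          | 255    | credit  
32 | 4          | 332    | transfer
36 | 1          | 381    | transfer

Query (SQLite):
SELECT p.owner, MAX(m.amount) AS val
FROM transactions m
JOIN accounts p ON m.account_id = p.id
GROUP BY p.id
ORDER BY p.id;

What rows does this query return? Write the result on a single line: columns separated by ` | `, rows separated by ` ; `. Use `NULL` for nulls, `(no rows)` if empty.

Chen | 389 ; Pia | 369 ; Ravi | 255 ; Zane | 332

Join each transactions row to its accounts via account_id.
Group joined rows by accounts.id; compute MAX(m.amount) per group.
  1: ids {2, 16, 28, 36} → MAX(m.amount)=389
  2: ids {1, 5, 9, 22} → MAX(m.amount)=369
  3: ids {19, 29} → MAX(m.amount)=255
  4: ids {3, 32} → MAX(m.amount)=332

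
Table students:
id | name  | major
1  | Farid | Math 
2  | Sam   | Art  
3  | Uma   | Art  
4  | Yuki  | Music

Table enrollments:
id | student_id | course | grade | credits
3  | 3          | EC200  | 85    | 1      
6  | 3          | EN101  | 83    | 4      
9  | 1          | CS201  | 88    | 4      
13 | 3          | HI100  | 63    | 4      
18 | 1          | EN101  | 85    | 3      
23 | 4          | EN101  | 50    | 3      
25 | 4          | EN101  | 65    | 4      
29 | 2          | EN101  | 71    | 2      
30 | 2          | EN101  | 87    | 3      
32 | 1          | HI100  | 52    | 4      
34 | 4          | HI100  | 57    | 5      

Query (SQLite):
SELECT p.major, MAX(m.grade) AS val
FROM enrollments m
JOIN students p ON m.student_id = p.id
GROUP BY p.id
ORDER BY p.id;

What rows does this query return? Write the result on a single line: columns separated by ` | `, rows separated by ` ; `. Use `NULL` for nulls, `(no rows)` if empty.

Join each enrollments row to its students via student_id.
Group joined rows by students.id; compute MAX(m.grade) per group.
  1: ids {9, 18, 32} → MAX(m.grade)=88
  2: ids {29, 30} → MAX(m.grade)=87
  3: ids {3, 6, 13} → MAX(m.grade)=85
  4: ids {23, 25, 34} → MAX(m.grade)=65

Math | 88 ; Art | 87 ; Art | 85 ; Music | 65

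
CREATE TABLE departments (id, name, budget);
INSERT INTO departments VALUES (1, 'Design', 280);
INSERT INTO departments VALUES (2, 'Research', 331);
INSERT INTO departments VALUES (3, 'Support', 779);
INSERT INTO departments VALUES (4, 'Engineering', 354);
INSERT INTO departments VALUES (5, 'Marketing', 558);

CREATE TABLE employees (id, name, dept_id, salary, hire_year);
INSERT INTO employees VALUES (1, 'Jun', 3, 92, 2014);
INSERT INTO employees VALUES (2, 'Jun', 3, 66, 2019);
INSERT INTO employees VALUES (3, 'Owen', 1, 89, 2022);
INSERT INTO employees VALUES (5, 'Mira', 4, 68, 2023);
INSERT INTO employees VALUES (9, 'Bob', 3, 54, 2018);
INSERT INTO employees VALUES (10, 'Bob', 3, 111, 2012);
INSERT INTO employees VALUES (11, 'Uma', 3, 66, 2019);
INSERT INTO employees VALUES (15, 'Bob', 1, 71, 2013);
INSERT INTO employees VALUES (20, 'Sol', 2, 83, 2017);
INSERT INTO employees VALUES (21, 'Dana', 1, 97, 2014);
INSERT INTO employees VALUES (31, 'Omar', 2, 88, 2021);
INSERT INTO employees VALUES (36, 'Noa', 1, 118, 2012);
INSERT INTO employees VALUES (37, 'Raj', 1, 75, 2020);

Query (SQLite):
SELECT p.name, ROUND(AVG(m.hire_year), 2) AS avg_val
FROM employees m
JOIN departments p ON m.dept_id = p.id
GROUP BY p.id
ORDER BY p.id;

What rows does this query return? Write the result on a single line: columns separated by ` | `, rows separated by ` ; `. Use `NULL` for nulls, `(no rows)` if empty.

Join each employees row to its departments via dept_id.
Group joined rows by departments.id; compute ROUND(AVG(m.hire_year), 2) per group.
  1: ids {3, 15, 21, 36, 37} → ROUND(AVG(m.hire_year), 2)=2016.2
  2: ids {20, 31} → ROUND(AVG(m.hire_year), 2)=2019
  3: ids {1, 2, 9, 10, 11} → ROUND(AVG(m.hire_year), 2)=2016.4
  4: ids {5} → ROUND(AVG(m.hire_year), 2)=2023

Design | 2016.2 ; Research | 2019 ; Support | 2016.4 ; Engineering | 2023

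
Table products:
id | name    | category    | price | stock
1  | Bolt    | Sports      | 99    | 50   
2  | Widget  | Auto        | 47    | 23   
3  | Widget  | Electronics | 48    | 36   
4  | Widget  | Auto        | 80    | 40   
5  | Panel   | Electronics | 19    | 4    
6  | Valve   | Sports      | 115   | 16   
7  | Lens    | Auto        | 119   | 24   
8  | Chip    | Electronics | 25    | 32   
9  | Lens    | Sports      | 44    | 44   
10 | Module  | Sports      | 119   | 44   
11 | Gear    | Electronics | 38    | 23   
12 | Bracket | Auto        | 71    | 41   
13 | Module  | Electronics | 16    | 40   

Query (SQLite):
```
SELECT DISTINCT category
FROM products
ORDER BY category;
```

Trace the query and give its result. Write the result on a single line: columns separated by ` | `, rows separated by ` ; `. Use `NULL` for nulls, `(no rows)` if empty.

Auto ; Electronics ; Sports

Collect distinct category values from products.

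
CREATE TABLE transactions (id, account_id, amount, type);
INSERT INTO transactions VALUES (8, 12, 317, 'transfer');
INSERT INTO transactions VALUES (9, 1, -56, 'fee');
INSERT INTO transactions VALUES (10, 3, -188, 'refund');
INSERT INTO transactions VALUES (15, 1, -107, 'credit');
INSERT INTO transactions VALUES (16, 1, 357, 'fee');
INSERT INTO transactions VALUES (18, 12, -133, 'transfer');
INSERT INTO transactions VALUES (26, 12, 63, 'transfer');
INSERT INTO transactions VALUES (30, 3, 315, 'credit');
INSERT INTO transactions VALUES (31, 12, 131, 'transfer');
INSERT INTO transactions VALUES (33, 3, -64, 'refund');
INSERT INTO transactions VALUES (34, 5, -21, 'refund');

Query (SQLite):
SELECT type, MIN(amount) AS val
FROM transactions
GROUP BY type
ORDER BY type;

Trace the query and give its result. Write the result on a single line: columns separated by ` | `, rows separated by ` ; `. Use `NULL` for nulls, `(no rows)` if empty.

credit | -107 ; fee | -56 ; refund | -188 ; transfer | -133

Partition transactions by type; compute MIN(amount) within each group.
  credit: ids {15, 30} → MIN(amount)=-107
  fee: ids {9, 16} → MIN(amount)=-56
  refund: ids {10, 33, 34} → MIN(amount)=-188
  transfer: ids {8, 18, 26, 31} → MIN(amount)=-133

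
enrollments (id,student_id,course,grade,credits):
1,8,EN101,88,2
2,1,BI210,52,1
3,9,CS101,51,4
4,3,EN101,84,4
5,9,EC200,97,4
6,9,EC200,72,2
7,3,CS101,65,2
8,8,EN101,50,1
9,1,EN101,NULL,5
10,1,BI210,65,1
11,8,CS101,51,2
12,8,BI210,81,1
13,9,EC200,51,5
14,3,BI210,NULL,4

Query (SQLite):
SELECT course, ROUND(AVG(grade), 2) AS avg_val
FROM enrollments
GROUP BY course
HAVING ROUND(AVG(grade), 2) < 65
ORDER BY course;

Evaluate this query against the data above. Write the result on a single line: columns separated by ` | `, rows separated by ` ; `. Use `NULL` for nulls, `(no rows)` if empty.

CS101 | 55.67

Partition enrollments by course; compute ROUND(AVG(grade), 2) within each group.
HAVING: keep groups where ROUND(AVG(grade), 2) < 65.
  BI210: ids {2, 10, 12, 14} → ROUND(AVG(grade), 2)=66
  CS101: ids {3, 7, 11} → ROUND(AVG(grade), 2)=55.67
  EC200: ids {5, 6, 13} → ROUND(AVG(grade), 2)=73.33
  EN101: ids {1, 4, 8, 9} → ROUND(AVG(grade), 2)=74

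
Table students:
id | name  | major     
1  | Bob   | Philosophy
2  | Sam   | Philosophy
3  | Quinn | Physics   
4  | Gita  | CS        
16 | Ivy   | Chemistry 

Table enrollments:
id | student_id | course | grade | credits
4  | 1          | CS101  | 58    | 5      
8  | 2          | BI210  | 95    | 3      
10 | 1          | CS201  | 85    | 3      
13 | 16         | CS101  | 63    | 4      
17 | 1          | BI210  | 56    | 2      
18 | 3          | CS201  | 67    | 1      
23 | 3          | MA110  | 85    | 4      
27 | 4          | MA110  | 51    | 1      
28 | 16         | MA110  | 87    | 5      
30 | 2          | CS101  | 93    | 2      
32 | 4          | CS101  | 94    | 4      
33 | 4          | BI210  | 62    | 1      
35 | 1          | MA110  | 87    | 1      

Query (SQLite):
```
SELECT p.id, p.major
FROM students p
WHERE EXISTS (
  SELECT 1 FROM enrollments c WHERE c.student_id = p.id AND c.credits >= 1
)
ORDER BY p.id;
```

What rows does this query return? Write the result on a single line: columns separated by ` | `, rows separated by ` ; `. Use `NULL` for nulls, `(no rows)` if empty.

For each students row, check whether any enrollments with matching student_id has credits >= 1.
Keep rows where that is true.

1 | Philosophy ; 2 | Philosophy ; 3 | Physics ; 4 | CS ; 16 | Chemistry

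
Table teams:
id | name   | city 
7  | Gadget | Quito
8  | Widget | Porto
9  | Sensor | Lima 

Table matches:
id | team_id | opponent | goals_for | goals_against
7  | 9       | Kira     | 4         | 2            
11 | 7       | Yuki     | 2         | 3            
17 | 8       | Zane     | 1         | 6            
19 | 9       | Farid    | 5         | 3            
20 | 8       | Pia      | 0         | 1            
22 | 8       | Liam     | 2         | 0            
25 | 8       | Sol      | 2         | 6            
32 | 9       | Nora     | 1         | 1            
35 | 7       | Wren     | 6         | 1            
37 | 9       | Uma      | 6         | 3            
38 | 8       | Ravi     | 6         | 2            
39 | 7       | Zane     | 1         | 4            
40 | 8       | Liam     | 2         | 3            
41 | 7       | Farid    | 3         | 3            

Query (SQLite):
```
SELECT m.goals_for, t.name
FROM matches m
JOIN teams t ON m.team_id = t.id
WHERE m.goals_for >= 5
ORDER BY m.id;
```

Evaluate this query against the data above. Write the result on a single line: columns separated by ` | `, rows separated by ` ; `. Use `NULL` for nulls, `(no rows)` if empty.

5 | Sensor ; 6 | Gadget ; 6 | Sensor ; 6 | Widget

Each matches row matches the teams row where team_id = teams.id.
Then keep rows with m.goals_for >= 5.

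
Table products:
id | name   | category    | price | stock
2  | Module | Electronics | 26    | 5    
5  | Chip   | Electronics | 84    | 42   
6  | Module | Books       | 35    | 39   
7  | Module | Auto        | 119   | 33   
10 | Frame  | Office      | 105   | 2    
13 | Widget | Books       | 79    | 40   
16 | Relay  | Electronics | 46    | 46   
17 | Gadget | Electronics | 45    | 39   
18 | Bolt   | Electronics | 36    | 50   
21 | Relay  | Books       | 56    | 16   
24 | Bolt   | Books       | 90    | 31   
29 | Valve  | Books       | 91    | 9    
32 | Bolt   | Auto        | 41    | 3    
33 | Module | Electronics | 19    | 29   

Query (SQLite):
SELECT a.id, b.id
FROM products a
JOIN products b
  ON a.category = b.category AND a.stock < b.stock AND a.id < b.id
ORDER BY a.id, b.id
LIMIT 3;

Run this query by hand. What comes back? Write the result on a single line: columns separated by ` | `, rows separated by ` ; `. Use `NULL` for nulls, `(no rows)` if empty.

Pairs (a,b) with same category, a.stock < b.stock, a.id < b.id.
category groups: Auto:{7,32} Books:{6,13,21,24,29} Electronics:{2,5,16,17,18,33} Office:{10}
Ordered by (a.id, b.id); first 3.

2 | 5 ; 2 | 16 ; 2 | 17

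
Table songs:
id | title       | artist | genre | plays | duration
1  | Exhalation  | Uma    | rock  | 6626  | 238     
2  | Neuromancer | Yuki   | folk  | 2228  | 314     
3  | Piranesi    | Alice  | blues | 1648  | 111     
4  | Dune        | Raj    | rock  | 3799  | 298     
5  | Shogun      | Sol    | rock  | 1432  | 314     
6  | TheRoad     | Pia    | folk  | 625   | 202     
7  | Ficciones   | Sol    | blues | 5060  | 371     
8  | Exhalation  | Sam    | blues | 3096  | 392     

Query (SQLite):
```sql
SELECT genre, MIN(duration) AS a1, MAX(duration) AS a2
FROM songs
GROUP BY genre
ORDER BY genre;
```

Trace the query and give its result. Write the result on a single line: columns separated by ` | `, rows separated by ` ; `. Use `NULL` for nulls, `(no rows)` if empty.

blues | 111 | 392 ; folk | 202 | 314 ; rock | 238 | 314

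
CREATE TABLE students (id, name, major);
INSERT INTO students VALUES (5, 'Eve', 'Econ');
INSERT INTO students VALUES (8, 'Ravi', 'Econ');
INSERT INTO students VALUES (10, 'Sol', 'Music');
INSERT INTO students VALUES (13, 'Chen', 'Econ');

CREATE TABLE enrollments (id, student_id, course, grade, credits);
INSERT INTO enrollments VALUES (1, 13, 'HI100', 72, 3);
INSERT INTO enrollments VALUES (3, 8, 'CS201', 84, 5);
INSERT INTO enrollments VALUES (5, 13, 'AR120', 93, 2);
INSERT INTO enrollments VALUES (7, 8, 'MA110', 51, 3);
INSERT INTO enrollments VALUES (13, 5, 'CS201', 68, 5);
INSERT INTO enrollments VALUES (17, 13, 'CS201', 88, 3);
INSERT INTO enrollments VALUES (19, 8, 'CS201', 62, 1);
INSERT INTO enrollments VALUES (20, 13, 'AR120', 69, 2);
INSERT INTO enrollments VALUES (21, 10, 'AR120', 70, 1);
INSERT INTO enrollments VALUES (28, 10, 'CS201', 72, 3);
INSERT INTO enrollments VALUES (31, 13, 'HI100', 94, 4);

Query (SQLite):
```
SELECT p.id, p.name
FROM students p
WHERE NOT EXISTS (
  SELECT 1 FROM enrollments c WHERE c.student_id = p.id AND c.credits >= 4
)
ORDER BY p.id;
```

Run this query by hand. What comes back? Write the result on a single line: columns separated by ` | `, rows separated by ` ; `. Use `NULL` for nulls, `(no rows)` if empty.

For each students row, check whether any enrollments with matching student_id has credits >= 4.
Keep rows where that is false.

10 | Sol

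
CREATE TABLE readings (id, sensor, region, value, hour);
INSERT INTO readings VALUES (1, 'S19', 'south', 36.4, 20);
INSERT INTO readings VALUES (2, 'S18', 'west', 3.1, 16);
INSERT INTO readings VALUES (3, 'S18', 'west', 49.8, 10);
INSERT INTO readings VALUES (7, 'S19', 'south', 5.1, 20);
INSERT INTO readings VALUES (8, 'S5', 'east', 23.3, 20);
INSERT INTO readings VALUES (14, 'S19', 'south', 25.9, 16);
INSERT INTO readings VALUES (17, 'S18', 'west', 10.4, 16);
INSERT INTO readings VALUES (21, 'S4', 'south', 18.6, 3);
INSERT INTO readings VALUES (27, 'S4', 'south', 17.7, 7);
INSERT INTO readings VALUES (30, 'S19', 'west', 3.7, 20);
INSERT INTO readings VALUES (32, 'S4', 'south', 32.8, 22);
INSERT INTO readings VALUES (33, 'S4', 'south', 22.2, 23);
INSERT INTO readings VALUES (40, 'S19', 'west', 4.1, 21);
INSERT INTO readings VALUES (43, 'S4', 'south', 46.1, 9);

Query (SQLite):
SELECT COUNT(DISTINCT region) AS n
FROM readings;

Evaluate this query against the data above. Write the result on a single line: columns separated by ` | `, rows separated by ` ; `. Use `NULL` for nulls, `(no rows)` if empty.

3

Count distinct non-NULL region values.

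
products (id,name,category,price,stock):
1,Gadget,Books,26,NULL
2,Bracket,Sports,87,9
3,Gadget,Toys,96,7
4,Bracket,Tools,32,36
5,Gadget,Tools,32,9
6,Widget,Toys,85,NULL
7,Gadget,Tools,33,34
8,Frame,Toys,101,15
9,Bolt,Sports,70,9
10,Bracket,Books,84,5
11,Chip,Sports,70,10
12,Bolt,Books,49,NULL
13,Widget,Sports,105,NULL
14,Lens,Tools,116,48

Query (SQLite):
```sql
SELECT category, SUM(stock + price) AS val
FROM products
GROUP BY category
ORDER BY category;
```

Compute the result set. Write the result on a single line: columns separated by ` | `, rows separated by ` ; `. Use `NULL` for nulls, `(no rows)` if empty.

For each row compute stock + price.
Group by category; take SUM of the expression per group.
  Books: ids {1, 10, 12} → SUM(stock + price)=89
  Sports: ids {2, 9, 11, 13} → SUM(stock + price)=255
  Tools: ids {4, 5, 7, 14} → SUM(stock + price)=340
  Toys: ids {3, 6, 8} → SUM(stock + price)=219

Books | 89 ; Sports | 255 ; Tools | 340 ; Toys | 219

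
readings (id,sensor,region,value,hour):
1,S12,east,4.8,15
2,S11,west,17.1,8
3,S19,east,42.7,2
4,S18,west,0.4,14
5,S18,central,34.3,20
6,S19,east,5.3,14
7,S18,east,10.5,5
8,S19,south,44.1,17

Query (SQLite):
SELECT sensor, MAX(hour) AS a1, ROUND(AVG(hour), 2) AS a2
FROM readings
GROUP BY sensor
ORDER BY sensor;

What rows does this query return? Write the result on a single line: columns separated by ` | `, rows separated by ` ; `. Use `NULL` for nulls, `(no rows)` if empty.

S11 | 8 | 8 ; S12 | 15 | 15 ; S18 | 20 | 13 ; S19 | 17 | 11

Group readings by sensor.
Per group compute: MAX(hour), ROUND(AVG(hour), 2).
  S11: ids {2} → MAX(hour)=8, ROUND(AVG(hour), 2)=8
  S12: ids {1} → MAX(hour)=15, ROUND(AVG(hour), 2)=15
  S18: ids {4, 5, 7} → MAX(hour)=20, ROUND(AVG(hour), 2)=13
  S19: ids {3, 6, 8} → MAX(hour)=17, ROUND(AVG(hour), 2)=11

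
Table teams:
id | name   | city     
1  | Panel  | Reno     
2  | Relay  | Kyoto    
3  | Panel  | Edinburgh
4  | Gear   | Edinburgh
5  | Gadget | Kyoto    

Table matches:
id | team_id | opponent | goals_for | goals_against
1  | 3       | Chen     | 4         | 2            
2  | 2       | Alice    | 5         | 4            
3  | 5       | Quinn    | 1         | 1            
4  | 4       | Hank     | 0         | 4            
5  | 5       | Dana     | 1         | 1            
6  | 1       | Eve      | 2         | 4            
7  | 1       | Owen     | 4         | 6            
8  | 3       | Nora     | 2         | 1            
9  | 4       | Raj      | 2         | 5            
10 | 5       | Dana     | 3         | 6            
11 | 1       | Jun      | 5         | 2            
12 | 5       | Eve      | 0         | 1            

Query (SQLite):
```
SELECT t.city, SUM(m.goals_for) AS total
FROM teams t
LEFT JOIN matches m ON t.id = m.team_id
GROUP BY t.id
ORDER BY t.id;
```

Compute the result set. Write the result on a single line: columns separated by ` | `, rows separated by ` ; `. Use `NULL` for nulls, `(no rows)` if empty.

Reno | 11 ; Kyoto | 5 ; Edinburgh | 6 ; Edinburgh | 2 ; Kyoto | 5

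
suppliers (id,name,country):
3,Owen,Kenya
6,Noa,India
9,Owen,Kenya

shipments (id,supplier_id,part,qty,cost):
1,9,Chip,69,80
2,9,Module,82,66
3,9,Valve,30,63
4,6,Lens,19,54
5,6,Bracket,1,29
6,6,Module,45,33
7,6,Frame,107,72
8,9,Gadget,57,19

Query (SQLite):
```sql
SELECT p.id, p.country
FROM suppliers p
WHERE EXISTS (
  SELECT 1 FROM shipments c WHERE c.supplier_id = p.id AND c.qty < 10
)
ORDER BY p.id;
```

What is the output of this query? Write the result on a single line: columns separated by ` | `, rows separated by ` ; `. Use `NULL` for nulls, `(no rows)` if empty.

For each suppliers row, check whether any shipments with matching supplier_id has qty < 10.
Keep rows where that is true.

6 | India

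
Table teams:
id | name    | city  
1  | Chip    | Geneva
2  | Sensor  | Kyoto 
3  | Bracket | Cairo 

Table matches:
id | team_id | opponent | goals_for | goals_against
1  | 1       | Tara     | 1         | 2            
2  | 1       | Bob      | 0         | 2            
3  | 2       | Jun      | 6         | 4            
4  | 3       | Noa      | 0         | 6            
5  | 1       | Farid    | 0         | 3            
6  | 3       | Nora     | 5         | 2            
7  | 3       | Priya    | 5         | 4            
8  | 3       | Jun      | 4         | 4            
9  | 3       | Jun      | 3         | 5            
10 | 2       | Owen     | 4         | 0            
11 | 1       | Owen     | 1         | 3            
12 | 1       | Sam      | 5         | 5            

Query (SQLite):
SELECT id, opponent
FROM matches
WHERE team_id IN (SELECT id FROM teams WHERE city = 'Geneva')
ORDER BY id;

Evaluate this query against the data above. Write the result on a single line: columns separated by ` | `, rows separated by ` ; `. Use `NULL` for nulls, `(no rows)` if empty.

Inner query: teams.id where city = 'Geneva'.
Outer: keep matches rows whose team_id is in that set.
Inner query → {1}

1 | Tara ; 2 | Bob ; 5 | Farid ; 11 | Owen ; 12 | Sam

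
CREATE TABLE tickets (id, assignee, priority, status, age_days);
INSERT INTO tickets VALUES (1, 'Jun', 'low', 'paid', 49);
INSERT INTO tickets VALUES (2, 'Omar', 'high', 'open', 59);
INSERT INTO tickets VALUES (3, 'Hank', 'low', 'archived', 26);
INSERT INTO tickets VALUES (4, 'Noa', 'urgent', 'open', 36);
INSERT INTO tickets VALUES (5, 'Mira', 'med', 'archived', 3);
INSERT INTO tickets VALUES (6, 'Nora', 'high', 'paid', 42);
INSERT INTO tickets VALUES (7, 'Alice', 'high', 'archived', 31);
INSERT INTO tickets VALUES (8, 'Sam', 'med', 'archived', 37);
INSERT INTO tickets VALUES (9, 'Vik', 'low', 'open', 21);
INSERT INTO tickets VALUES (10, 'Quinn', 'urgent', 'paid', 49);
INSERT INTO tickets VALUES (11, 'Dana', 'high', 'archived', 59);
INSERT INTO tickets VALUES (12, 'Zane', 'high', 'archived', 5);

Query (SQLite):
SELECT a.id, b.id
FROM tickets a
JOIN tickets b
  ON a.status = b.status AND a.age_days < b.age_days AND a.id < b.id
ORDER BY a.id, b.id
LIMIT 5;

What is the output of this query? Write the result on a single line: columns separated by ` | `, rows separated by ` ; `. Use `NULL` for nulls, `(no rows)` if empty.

Pairs (a,b) with same status, a.age_days < b.age_days, a.id < b.id.
status groups: archived:{3,5,7,8,11,12} open:{2,4,9} paid:{1,6,10}
Ordered by (a.id, b.id); first 5.

3 | 7 ; 3 | 8 ; 3 | 11 ; 5 | 7 ; 5 | 8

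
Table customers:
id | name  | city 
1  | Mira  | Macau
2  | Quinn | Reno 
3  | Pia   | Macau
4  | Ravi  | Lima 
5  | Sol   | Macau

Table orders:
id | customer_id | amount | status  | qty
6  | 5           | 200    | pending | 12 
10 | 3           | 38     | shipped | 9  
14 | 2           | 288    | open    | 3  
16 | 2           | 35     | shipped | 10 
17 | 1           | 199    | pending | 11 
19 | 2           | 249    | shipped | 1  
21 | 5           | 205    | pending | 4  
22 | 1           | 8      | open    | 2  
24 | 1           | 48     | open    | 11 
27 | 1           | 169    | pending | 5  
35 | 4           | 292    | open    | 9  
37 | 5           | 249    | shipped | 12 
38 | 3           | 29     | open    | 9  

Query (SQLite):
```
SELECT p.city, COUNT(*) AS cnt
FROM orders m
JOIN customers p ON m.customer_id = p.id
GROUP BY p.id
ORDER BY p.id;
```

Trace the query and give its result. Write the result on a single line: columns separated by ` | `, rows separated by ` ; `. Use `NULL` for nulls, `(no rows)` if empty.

Macau | 4 ; Reno | 3 ; Macau | 2 ; Lima | 1 ; Macau | 3

Join each orders row to its customers via customer_id.
Group joined rows by customers.id; compute COUNT(*) per group.
  1: ids {17, 22, 24, 27} → COUNT(*)=4
  2: ids {14, 16, 19} → COUNT(*)=3
  3: ids {10, 38} → COUNT(*)=2
  4: ids {35} → COUNT(*)=1
  5: ids {6, 21, 37} → COUNT(*)=3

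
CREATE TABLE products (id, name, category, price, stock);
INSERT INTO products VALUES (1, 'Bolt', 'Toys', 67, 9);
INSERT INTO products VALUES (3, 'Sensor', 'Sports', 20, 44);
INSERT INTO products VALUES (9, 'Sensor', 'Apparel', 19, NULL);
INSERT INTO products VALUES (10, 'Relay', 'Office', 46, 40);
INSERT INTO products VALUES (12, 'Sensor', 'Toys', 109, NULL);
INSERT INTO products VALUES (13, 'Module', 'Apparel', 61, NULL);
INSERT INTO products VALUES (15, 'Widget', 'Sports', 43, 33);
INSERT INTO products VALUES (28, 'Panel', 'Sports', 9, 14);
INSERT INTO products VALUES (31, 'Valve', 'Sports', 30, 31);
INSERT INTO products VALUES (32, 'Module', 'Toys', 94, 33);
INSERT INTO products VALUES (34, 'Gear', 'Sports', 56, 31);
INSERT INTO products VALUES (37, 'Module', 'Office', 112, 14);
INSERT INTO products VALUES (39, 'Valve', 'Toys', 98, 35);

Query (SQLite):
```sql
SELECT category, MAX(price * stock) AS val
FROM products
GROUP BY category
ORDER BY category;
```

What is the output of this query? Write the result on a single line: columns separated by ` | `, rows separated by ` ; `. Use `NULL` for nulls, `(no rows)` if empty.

Apparel | NULL ; Office | 1840 ; Sports | 1736 ; Toys | 3430

For each row compute price * stock.
Group by category; take MAX of the expression per group.
  Apparel: ids {9, 13} → MAX(price * stock)=NULL
  Office: ids {10, 37} → MAX(price * stock)=1840
  Sports: ids {3, 15, 28, 31, 34} → MAX(price * stock)=1736
  Toys: ids {1, 12, 32, 39} → MAX(price * stock)=3430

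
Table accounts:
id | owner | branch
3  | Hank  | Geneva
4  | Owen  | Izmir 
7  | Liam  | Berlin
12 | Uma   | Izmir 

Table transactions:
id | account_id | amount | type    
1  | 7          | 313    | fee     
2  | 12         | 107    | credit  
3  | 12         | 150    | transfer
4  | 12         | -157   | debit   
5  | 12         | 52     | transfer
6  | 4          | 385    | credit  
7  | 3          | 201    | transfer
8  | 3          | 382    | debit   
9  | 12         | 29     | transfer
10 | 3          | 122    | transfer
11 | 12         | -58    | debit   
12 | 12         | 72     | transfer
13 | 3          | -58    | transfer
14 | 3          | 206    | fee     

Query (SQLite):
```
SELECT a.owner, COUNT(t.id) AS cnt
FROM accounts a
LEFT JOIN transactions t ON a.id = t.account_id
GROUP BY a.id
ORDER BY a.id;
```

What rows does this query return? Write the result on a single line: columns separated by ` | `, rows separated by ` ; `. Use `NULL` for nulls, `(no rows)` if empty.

Hank | 5 ; Owen | 1 ; Liam | 1 ; Uma | 7

LEFT JOIN keeps every accounts row; unmatched ones get NULL for transactions columns.
Group by accounts.id and compute COUNT(t.id). COUNT(col) of an all-NULL group is 0.
  3: ids {7, 8, 10, 13, 14} → COUNT(t.id)=5
  4: ids {6} → COUNT(t.id)=1
  7: ids {1} → COUNT(t.id)=1
  12: ids {2, 3, 4, 5, 9, 11, 12} → COUNT(t.id)=7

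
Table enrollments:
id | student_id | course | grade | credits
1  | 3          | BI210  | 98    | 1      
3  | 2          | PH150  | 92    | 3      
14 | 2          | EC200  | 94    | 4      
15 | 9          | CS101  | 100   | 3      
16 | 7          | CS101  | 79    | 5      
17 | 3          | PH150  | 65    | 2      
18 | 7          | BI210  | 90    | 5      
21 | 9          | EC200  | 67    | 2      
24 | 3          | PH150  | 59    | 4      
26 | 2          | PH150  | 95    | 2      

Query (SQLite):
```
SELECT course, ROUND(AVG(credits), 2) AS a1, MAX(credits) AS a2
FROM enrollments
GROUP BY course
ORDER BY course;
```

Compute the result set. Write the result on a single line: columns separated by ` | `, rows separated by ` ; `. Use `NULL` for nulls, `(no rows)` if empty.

Group enrollments by course.
Per group compute: ROUND(AVG(credits), 2), MAX(credits).
  BI210: ids {1, 18} → ROUND(AVG(credits), 2)=3, MAX(credits)=5
  CS101: ids {15, 16} → ROUND(AVG(credits), 2)=4, MAX(credits)=5
  EC200: ids {14, 21} → ROUND(AVG(credits), 2)=3, MAX(credits)=4
  PH150: ids {3, 17, 24, 26} → ROUND(AVG(credits), 2)=2.75, MAX(credits)=4

BI210 | 3 | 5 ; CS101 | 4 | 5 ; EC200 | 3 | 4 ; PH150 | 2.75 | 4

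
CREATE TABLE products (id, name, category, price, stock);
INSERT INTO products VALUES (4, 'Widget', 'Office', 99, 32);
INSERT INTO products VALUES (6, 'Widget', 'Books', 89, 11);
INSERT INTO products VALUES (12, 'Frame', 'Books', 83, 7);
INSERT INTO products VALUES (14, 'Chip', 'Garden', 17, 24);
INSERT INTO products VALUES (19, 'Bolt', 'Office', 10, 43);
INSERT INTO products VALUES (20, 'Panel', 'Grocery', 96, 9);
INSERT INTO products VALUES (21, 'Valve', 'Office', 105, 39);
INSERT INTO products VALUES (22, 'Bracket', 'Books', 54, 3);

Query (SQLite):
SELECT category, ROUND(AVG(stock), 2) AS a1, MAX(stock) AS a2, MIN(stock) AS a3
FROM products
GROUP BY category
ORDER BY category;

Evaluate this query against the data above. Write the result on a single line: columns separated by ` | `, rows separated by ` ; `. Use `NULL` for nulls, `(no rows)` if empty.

Group products by category.
Per group compute: ROUND(AVG(stock), 2), MAX(stock), MIN(stock).
  Books: ids {6, 12, 22} → ROUND(AVG(stock), 2)=7, MAX(stock)=11, MIN(stock)=3
  Garden: ids {14} → ROUND(AVG(stock), 2)=24, MAX(stock)=24, MIN(stock)=24
  Grocery: ids {20} → ROUND(AVG(stock), 2)=9, MAX(stock)=9, MIN(stock)=9
  Office: ids {4, 19, 21} → ROUND(AVG(stock), 2)=38, MAX(stock)=43, MIN(stock)=32

Books | 7 | 11 | 3 ; Garden | 24 | 24 | 24 ; Grocery | 9 | 9 | 9 ; Office | 38 | 43 | 32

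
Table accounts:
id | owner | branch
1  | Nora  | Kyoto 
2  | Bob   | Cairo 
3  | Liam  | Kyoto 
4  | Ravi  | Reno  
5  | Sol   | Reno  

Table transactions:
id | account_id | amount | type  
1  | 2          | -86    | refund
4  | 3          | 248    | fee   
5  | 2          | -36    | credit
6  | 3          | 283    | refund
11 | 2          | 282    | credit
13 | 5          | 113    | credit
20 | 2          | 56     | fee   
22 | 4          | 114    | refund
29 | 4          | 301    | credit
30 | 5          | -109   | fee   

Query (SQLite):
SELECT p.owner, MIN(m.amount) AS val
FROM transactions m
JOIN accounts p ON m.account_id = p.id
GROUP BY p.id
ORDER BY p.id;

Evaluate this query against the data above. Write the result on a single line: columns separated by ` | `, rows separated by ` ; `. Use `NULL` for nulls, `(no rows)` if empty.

Join each transactions row to its accounts via account_id.
Group joined rows by accounts.id; compute MIN(m.amount) per group.
  2: ids {1, 5, 11, 20} → MIN(m.amount)=-86
  3: ids {4, 6} → MIN(m.amount)=248
  4: ids {22, 29} → MIN(m.amount)=114
  5: ids {13, 30} → MIN(m.amount)=-109

Bob | -86 ; Liam | 248 ; Ravi | 114 ; Sol | -109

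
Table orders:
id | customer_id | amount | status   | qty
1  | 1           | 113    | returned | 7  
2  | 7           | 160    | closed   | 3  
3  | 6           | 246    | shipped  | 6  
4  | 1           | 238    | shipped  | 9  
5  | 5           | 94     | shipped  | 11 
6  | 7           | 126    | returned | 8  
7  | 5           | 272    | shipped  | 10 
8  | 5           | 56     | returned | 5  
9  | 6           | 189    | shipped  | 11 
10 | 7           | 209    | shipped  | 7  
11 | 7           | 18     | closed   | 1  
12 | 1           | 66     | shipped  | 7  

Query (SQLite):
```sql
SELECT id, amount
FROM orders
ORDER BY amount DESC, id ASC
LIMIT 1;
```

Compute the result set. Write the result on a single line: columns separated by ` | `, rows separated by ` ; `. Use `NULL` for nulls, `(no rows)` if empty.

7 | 272

Sort by amount desc, tiebreak id asc: (272, id=7), (246, id=3), (238, id=4), (209, id=10) …. Take first 1.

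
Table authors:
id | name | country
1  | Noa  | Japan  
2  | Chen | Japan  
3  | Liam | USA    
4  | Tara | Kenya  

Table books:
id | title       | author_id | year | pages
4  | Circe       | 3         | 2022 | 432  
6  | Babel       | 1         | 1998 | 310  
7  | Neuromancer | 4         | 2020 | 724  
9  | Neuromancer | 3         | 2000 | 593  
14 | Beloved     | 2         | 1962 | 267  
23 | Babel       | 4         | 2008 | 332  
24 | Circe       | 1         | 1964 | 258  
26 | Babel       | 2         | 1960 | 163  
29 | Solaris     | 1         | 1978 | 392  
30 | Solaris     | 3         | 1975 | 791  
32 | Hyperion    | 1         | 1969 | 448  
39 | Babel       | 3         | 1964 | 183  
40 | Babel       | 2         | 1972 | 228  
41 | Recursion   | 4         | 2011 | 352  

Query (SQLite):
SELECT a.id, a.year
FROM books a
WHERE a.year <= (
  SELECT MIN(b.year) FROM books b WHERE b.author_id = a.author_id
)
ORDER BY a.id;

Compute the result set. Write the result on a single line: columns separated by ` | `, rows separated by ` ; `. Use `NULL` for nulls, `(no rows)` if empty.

For each books row a, compute MIN(year) over rows sharing a.author_id.
Keep row a if a.year <= that per-group MIN.
  author_id=1: MIN(year) = 1964
  author_id=2: MIN(year) = 1960
  author_id=3: MIN(year) = 1964
  author_id=4: MIN(year) = 2008

23 | 2008 ; 24 | 1964 ; 26 | 1960 ; 39 | 1964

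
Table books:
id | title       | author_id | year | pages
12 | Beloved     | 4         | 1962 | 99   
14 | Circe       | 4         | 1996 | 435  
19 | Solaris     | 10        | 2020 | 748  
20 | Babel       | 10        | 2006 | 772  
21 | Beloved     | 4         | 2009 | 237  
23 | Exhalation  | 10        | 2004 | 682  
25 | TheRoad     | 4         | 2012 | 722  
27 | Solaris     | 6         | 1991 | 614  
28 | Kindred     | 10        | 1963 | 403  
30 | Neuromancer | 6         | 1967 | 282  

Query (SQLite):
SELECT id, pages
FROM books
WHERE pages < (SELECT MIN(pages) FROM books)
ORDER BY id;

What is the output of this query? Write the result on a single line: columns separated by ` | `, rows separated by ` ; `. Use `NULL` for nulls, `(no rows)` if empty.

(no rows)

Scalar subquery: MIN(pages) over all books rows = 99.
Keep rows where pages < that value.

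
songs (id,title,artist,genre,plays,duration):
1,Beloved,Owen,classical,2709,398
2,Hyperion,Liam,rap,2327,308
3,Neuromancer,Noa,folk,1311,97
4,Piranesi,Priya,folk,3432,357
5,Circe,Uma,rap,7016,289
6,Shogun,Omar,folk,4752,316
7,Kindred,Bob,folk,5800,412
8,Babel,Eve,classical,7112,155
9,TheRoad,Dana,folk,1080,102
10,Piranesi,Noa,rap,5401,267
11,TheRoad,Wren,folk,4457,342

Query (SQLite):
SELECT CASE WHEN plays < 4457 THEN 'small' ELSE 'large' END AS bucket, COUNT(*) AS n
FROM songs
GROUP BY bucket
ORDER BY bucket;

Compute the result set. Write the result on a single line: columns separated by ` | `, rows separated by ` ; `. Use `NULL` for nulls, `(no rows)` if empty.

Bucket rows by plays < 4457 → 'small' else 'large'; count each bucket.

large | 6 ; small | 5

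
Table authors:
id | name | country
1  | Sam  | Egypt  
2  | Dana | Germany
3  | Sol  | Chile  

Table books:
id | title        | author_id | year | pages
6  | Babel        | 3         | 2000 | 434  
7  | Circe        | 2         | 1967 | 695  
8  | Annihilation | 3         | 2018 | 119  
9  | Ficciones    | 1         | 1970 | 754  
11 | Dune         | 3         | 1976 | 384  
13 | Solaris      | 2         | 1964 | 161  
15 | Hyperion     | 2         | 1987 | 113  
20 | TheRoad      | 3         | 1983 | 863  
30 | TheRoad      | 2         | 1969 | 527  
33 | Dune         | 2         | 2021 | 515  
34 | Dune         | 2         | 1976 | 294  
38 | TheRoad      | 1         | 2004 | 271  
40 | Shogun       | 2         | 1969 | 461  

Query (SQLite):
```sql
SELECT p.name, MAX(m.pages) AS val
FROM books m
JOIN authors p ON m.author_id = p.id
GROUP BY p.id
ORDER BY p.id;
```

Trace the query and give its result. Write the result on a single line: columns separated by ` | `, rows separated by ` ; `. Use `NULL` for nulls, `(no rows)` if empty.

Sam | 754 ; Dana | 695 ; Sol | 863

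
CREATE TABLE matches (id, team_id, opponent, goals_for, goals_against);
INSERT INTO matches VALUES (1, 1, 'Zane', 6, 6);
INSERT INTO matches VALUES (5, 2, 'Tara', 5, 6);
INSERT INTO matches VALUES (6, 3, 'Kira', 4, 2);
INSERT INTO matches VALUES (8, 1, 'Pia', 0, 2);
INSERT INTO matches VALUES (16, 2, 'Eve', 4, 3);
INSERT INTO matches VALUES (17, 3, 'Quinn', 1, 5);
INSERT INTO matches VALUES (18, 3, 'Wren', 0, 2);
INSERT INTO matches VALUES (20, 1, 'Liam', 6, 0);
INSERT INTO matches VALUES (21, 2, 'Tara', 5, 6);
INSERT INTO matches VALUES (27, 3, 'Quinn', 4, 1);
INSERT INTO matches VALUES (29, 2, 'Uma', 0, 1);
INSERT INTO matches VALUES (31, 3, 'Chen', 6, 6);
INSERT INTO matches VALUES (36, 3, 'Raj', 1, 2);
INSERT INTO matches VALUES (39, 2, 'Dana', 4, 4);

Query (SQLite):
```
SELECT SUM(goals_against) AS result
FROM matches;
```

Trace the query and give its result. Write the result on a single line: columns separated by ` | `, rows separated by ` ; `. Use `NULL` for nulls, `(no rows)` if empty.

46

All goals_against values: [6, 6, 2, 2, 3, 5, 2, 0, 6, 1, 1, 6, 2, 4].
SUM of non-NULL values = 46.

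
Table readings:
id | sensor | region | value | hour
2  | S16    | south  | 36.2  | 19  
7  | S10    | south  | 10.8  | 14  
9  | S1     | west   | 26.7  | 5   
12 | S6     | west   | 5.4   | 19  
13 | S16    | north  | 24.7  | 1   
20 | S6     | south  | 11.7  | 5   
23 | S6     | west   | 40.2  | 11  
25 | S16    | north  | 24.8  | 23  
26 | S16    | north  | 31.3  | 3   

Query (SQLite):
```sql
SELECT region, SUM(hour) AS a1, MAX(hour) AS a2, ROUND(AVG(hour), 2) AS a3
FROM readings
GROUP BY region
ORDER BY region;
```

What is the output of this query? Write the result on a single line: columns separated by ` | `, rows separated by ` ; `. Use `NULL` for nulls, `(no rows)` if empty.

north | 27 | 23 | 9 ; south | 38 | 19 | 12.67 ; west | 35 | 19 | 11.67

Group readings by region.
Per group compute: SUM(hour), MAX(hour), ROUND(AVG(hour), 2).
  north: ids {13, 25, 26} → SUM(hour)=27, MAX(hour)=23, ROUND(AVG(hour), 2)=9
  south: ids {2, 7, 20} → SUM(hour)=38, MAX(hour)=19, ROUND(AVG(hour), 2)=12.67
  west: ids {9, 12, 23} → SUM(hour)=35, MAX(hour)=19, ROUND(AVG(hour), 2)=11.67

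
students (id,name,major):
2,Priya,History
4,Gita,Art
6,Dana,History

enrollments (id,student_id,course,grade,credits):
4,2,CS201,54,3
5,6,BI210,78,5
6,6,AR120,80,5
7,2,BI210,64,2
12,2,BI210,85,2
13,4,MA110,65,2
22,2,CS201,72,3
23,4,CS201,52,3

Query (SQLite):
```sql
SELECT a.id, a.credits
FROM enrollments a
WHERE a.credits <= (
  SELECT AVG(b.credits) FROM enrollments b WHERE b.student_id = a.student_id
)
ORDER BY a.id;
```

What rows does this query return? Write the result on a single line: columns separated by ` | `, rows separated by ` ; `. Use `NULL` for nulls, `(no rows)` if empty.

For each enrollments row a, compute AVG(credits) over rows sharing a.student_id.
Keep row a if a.credits <= that per-group AVG.
  student_id=2: AVG(credits) = 2.5
  student_id=4: AVG(credits) = 2.5
  student_id=6: AVG(credits) = 5.0

5 | 5 ; 6 | 5 ; 7 | 2 ; 12 | 2 ; 13 | 2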